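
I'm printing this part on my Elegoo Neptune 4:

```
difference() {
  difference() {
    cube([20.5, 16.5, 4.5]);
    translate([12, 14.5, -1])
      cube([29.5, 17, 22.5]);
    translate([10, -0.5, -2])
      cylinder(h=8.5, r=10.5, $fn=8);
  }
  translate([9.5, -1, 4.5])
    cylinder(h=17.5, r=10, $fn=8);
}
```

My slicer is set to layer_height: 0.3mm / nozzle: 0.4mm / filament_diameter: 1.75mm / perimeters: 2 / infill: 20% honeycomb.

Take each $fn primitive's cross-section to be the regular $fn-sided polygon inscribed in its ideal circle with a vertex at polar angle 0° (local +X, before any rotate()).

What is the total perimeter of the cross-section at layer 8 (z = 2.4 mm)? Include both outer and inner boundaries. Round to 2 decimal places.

At z = 2.4 mm: the cube is present — its section is the full 20.5×16.5 rectangle (perimeter 74.00 mm); the cube at (12, 14.5) is present — its section is the full 29.5×17 rectangle (perimeter 93.00 mm); the r=10.5 cylinder at (10, -0.5) contributes a regular 8-gon of circumradius 10.5 (perimeter = 2·8·10.500·sin(180°/8) = 64.29 mm); After the difference (first − rest): starting from the 20.5×16.5 cube, the 29.5×17 cube at (12, 14.5) partially overlaps it — only the 17.00 mm² overlap (of its 501.50 mm²) is removed, clipping the outline; the r=10.5 cylinder at (10, -0.5) partially overlaps it — only the 145.42 mm² overlap (of its 311.83 mm²) is removed, clipping the outline — boundary = 83.30 mm; the cylinder at (9.5, -1) does not reach this height (z outside [4.5, 22]); Taking the first minus the rest: none of the subtracted shapes is present at this height, so that combined region is unchanged — boundary = 83.30 mm. Overall, the cross-section is a single solid region. Total boundary length (outer) = 83.30 mm.

83.30 mm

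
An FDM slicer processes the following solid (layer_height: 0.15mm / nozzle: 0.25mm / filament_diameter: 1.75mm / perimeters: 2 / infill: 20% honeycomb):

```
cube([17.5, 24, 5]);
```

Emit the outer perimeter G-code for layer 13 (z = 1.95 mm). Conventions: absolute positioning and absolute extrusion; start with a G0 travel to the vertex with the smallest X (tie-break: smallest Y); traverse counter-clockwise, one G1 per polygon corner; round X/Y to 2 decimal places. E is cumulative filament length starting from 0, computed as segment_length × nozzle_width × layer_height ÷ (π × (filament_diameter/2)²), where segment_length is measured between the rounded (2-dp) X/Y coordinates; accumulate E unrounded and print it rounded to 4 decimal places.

G0 X0.00 Y0.00 Z1.95
G1 X17.50 Y0.00 E0.2728
G1 X17.50 Y24.00 E0.6470
G1 X0.00 Y24.00 E0.9199
G1 X0.00 Y0.00 E1.2940

At z = 1.95 mm: the cube is present — its section is the full 17.5×24 rectangle. The outline is a single polygon with 4 vertices. Extrusion per mm of travel: 0.25 × 0.15 / (π × 0.875²) = 0.015591. Accumulating E over each segment gives final E = 1.2940.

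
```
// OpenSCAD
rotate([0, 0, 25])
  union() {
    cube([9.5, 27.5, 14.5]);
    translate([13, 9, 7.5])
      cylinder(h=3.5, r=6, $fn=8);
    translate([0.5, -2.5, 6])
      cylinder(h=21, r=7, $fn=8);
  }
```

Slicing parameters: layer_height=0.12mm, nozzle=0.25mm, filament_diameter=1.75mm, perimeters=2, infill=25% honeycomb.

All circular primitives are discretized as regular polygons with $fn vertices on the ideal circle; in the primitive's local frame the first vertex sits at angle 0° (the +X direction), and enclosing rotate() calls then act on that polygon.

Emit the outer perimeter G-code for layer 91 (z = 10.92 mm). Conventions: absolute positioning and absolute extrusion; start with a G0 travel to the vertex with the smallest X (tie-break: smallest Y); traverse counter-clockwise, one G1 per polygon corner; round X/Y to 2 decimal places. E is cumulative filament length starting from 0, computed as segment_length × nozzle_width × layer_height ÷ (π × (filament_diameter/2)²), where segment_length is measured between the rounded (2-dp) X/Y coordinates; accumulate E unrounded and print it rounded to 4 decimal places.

G0 X-11.62 Y24.92 Z10.92
G1 X-1.81 Y3.89 E0.2894
G1 X-5.07 Y0.34 E0.3495
G1 X-4.83 Y-5.01 E0.4163
G1 X-0.88 Y-8.63 E0.4832
G1 X4.47 Y-8.40 E0.5500
G1 X8.09 Y-4.45 E0.6168
G1 X7.85 Y0.90 E0.6836
G1 X5.86 Y2.73 E0.7173
G1 X8.61 Y4.01 E0.7551
G1 X6.73 Y8.05 E0.8107
G1 X10.51 Y8.21 E0.8579
G1 X13.62 Y11.60 E0.9153
G1 X13.42 Y16.19 E0.9726
G1 X10.03 Y19.29 E1.0299
G1 X5.44 Y19.09 E1.0872
G1 X2.88 Y16.30 E1.1344
G1 X-3.01 Y28.94 E1.3083
G1 X-11.62 Y24.92 E1.4269

At z = 10.92 mm: the 9.5×27.5 cube contributes its full rectangle; the r=6 cylinder at (13, 9) gives a regular 8-gon of circumradius 6 (constant along its height); the r=7 cylinder at (0.5, -2.5) contributes a regular 8-gon of circumradius 7; Taking the union: the regions partially overlap (shared area 34.63 mm²), so overlapping operands fuse into one piece — 1 connected region; (whole slice rotated 25° about Z — lengths, areas and connectivity unchanged). The outline is a single polygon with 18 vertices. Extrusion per mm of travel: 0.25 × 0.12 / (π × 0.875²) = 0.012473. Accumulating E over each segment gives final E = 1.4269.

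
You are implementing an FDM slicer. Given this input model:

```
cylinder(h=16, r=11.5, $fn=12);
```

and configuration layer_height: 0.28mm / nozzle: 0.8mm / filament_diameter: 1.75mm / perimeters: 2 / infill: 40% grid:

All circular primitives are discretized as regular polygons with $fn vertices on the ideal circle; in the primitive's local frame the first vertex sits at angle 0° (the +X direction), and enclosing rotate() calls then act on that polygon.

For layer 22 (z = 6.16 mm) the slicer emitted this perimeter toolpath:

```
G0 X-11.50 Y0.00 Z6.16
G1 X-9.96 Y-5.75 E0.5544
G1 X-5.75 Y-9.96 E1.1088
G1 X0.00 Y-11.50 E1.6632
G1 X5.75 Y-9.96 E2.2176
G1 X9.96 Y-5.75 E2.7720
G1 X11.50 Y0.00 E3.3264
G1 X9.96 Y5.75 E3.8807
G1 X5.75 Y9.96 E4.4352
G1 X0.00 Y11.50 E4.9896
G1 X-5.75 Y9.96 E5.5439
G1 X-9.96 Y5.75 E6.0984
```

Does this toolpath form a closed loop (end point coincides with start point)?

no

Start point (G0): (-11.50, 0.00). End point (last G1): the path does not return to the start — open.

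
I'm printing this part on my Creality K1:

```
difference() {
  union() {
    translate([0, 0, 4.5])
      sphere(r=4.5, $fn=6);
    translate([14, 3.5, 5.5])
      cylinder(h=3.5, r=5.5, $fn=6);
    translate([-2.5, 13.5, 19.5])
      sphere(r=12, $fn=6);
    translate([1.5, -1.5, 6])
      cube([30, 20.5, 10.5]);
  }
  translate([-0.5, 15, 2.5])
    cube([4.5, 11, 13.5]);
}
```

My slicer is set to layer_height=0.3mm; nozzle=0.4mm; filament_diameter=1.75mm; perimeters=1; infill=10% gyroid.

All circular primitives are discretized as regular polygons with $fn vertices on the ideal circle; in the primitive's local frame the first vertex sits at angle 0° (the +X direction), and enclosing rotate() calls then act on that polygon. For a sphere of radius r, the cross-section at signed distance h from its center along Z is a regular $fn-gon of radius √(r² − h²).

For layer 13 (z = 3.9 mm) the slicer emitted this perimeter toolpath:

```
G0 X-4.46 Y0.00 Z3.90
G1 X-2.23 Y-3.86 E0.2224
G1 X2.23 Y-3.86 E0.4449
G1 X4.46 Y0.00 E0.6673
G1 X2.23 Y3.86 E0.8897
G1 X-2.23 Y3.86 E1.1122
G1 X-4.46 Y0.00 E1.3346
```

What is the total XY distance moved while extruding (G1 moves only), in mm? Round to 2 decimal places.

26.75 mm

Sum the Euclidean lengths of each G1 segment: total = 26.75 mm.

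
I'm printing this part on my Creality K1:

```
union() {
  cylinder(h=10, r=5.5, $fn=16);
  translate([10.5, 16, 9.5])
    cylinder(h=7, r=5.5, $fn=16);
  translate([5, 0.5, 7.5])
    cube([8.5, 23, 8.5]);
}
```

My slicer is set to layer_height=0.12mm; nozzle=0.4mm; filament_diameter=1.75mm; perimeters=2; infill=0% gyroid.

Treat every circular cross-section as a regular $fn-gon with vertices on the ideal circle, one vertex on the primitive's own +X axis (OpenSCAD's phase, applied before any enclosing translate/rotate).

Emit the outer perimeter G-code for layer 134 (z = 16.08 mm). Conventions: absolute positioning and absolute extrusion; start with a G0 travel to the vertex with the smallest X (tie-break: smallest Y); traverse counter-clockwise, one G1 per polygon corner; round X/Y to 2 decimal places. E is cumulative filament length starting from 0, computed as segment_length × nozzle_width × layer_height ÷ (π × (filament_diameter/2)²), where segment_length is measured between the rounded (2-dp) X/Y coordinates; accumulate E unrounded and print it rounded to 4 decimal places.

G0 X5.00 Y16.00 Z16.08
G1 X5.42 Y13.90 E0.0427
G1 X6.61 Y12.11 E0.0856
G1 X8.40 Y10.92 E0.1285
G1 X10.50 Y10.50 E0.1713
G1 X12.60 Y10.92 E0.2140
G1 X14.39 Y12.11 E0.2569
G1 X15.58 Y13.90 E0.2998
G1 X16.00 Y16.00 E0.3425
G1 X15.58 Y18.10 E0.3853
G1 X14.39 Y19.89 E0.4282
G1 X12.60 Y21.08 E0.4711
G1 X10.50 Y21.50 E0.5138
G1 X8.40 Y21.08 E0.5565
G1 X6.61 Y19.89 E0.5994
G1 X5.42 Y18.10 E0.6423
G1 X5.00 Y16.00 E0.6851

At z = 16.08 mm: the cylinder is absent (z outside [0, 10]); the cylinder at (10.5, 16): section is a regular 16-gon, circumradius r=5.5; the cube at (5, 0.5) is absent (z outside [7.5, 16]); Merging all regions: only the r=5.5 cylinder at (10.5, 16) is present, so the union is just that shape — 1 connected region. The outline is a single polygon with 16 vertices. Extrusion per mm of travel: 0.4 × 0.12 / (π × 0.875²) = 0.019956. Accumulating E over each segment gives final E = 0.6851.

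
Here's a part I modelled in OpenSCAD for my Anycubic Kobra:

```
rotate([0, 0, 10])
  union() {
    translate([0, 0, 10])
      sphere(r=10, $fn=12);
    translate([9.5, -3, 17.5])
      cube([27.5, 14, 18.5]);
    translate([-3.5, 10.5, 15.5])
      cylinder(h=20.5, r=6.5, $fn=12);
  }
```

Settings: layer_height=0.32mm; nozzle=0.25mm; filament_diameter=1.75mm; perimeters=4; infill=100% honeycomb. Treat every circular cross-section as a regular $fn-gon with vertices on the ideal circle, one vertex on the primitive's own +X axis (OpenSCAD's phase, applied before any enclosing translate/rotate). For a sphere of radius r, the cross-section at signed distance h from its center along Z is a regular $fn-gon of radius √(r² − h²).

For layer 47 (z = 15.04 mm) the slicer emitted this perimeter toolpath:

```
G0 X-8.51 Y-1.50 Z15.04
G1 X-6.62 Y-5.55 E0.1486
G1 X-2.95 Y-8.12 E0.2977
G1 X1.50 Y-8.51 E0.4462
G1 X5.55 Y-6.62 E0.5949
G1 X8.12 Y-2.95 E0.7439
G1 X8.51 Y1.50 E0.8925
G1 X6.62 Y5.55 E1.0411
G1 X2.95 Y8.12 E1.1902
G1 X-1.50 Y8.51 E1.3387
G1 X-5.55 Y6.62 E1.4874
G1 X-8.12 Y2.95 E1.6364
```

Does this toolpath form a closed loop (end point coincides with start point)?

Start point (G0): (-8.51, -1.50). End point (last G1): the path does not return to the start — open.

no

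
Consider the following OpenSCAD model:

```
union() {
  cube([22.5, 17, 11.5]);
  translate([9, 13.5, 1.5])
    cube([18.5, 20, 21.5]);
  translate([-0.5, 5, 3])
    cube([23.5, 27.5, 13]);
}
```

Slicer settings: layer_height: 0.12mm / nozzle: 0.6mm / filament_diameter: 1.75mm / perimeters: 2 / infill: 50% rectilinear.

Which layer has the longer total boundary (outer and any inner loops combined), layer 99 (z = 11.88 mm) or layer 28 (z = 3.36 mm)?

layer 28 (z = 3.36 mm)

Layer 99 (z = 11.88): the cube is not intersected at this z (z outside [0, 11.5]); the cube at (9, 13.5) is present — its section is the full 18.5×20 rectangle (perimeter 77.00 mm); the cube at (-0.5, 5) (footprint 23.5×27.5) is included at this height (perimeter 102.00 mm); Merging all regions: the regions partially overlap (shared area 266.00 mm²), so the edge portions inside another operand are dropped and the merged outline is re-measured after clipping — boundary = 113.00 mm. So its perimeter = 113.00 mm. Layer 28 (z = 3.36): the 22.5×17 cube contributes its full rectangle (perimeter 79.00 mm); the cube at (9, 13.5) is present — its section is the full 18.5×20 rectangle (perimeter 77.00 mm); the cube at (-0.5, 5) is present — its section is the full 23.5×27.5 rectangle (perimeter 102.00 mm); Combining (union): the regions partially overlap (shared area 536.00 mm²), so the edge portions inside another operand are dropped and the merged outline is re-measured after clipping — boundary = 123.00 mm. So its perimeter = 123.00 mm. Layer 28 is larger (123.00 vs 113.00 mm).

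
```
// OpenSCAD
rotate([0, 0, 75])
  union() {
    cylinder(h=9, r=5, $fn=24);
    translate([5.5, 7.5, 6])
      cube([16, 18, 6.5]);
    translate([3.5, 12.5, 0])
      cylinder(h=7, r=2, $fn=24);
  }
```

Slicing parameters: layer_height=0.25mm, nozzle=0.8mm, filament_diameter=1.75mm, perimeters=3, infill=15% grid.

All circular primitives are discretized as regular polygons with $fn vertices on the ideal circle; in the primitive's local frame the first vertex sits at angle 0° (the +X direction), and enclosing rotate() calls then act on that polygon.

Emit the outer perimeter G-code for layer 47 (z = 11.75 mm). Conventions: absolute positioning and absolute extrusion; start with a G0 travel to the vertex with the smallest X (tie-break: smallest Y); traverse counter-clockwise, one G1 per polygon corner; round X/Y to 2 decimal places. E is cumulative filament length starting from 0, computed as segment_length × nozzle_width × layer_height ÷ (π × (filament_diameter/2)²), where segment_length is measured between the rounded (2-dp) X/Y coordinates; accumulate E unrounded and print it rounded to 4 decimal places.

G0 X-23.21 Y11.91 Z11.75
G1 X-5.82 Y7.25 E1.4970
G1 X-1.68 Y22.71 E2.8278
G1 X-19.07 Y27.37 E4.3248
G1 X-23.21 Y11.91 E5.6556

At z = 11.75 mm: the cylinder is absent (z outside [0, 9]); the cube at (5.5, 7.5) is present — its section is the full 16×18 rectangle; the cylinder at (3.5, 12.5) does not reach this height (z outside [0, 7]); Taking the union: only the 16×18 cube at (5.5, 7.5) is present, so the union is just that shape — 1 connected region; (whole slice rotated 75° about Z — lengths, areas and connectivity unchanged). The outline is a single polygon with 4 vertices. Extrusion per mm of travel: 0.8 × 0.25 / (π × 0.875²) = 0.083150. Accumulating E over each segment gives final E = 5.6556.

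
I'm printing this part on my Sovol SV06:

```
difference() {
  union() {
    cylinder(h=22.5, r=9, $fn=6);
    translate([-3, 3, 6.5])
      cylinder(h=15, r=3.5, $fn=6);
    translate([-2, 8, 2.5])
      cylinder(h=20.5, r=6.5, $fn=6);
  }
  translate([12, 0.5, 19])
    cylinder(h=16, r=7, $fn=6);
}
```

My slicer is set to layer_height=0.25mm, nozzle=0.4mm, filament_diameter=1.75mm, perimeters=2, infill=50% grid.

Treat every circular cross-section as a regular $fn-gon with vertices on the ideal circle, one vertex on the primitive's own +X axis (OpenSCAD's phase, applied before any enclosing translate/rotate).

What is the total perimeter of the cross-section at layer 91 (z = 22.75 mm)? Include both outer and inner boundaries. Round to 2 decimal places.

At z = 22.75 mm: the cylinder is absent (z outside [0, 22.5]); the cylinder at (-3, 3) does not reach this height (z outside [6.5, 21.5]); the r=6.5 cylinder at (-2, 8) contributes a regular 6-gon of circumradius 6.5 (perimeter = 2·6·6.500·sin(180°/6) = 39.00 mm); Merging all regions: only the r=6.5 cylinder at (-2, 8) is present, so the union is just that shape — boundary = 39.00 mm; the cylinder at (12, 0.5): section is a regular 6-gon, circumradius r=7 (perimeter = 2·6·7.000·sin(180°/6) = 42.00 mm); Subtracting the remaining from the first: starting from the result so far, the r=7 cylinder at (12, 0.5) misses the remaining region (no effect) — boundary = 39.00 mm. Overall, the cross-section is a single solid region. Total boundary length (outer) = 39.00 mm.

39.00 mm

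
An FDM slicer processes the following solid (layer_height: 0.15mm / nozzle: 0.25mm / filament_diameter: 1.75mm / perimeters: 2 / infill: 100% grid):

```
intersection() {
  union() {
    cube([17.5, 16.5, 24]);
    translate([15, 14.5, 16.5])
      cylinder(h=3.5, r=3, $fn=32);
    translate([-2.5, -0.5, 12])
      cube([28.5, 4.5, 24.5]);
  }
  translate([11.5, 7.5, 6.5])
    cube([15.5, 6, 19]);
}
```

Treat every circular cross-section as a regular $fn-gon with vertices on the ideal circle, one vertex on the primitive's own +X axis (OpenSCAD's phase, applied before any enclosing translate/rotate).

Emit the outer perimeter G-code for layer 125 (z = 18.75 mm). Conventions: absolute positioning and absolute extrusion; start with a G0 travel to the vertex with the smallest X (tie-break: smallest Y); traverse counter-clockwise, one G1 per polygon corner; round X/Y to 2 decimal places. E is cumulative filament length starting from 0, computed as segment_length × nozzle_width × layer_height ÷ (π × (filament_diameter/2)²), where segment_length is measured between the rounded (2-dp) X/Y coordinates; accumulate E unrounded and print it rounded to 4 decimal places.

At z = 18.75 mm: the cube (footprint 17.5×16.5) is included at this height; the r=3 cylinder at (15, 14.5) gives a regular 32-gon of circumradius 3 (constant along its height); the cube at (-2.5, -0.5) (footprint 28.5×4.5) is included at this height; Merging all regions: the regions partially overlap (shared area 93.95 mm²), so overlapping operands fuse into one piece — 1 connected region; the 15.5×6 cube at (11.5, 7.5) contributes its full rectangle; Taking the intersection: the 15.5×6 cube at (11.5, 7.5) partially overlaps that combined region; clipping to the common part keeps 36.11 mm² — 1 connected region. The outline is a single polygon with 6 vertices. Extrusion per mm of travel: 0.25 × 0.15 / (π × 0.875²) = 0.015591. Accumulating E over each segment gives final E = 0.3803.

G0 X11.50 Y7.50 Z18.75
G1 X17.50 Y7.50 E0.0935
G1 X17.50 Y12.84 E0.1768
G1 X17.77 Y13.35 E0.1858
G1 X17.82 Y13.50 E0.1883
G1 X11.50 Y13.50 E0.2868
G1 X11.50 Y7.50 E0.3803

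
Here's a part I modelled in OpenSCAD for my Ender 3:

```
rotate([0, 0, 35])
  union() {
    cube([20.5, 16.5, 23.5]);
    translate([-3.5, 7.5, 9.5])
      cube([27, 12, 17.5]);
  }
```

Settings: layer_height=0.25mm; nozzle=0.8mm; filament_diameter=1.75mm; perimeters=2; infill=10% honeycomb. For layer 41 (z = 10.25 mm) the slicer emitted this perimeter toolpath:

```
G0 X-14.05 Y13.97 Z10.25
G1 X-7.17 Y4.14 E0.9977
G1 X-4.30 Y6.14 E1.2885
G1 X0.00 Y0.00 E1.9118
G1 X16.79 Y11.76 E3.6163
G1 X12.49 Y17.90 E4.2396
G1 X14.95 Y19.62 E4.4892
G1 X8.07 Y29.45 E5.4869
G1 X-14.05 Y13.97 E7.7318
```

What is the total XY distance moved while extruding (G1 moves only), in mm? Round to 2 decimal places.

92.99 mm

Sum the Euclidean lengths of each G1 segment: total = 92.99 mm.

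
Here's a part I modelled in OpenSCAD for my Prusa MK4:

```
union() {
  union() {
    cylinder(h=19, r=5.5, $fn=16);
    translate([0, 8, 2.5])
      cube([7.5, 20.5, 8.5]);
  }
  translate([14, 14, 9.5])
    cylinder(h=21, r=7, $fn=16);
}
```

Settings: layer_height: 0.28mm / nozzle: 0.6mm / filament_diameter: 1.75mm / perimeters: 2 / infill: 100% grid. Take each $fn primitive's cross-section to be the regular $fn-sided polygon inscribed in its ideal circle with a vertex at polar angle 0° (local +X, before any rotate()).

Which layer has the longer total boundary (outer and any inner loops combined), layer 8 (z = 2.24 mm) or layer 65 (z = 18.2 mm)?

Layer 8 (z = 2.24): the cylinder: section is a regular 16-gon, circumradius r=5.5 (perimeter = 2·16·5.500·sin(180°/16) = 34.34 mm); the cube at (0, 8) is not intersected at this z (z outside [2.5, 11]); Taking the union: only the r=5.5 cylinder is present, so the union is just that shape — boundary = 34.34 mm; the cylinder at (14, 14) is not intersected at this z (z outside [9.5, 30.5]); Taking the union: only that combined region is present, so the union is just that shape — boundary = 34.34 mm. So its perimeter = 34.34 mm. Layer 65 (z = 18.2): the cylinder: section is a regular 16-gon, circumradius r=5.5 (perimeter = 2·16·5.500·sin(180°/16) = 34.34 mm); the cube at (0, 8) does not reach this height (z outside [2.5, 11]); Combining (union): only the r=5.5 cylinder is present, so the union is just that shape — boundary = 34.34 mm; the r=7 cylinder at (14, 14) contributes a regular 16-gon of circumradius 7 (perimeter = 2·16·7.000·sin(180°/16) = 43.70 mm); Combining (union): the 2 present regions are separate (no shared area or edge), so areas and boundary lengths simply add and each stays a separate island — boundary = 78.04 mm. So its perimeter = 78.04 mm. Layer 65 is larger (78.04 vs 34.34 mm).

layer 65 (z = 18.2 mm)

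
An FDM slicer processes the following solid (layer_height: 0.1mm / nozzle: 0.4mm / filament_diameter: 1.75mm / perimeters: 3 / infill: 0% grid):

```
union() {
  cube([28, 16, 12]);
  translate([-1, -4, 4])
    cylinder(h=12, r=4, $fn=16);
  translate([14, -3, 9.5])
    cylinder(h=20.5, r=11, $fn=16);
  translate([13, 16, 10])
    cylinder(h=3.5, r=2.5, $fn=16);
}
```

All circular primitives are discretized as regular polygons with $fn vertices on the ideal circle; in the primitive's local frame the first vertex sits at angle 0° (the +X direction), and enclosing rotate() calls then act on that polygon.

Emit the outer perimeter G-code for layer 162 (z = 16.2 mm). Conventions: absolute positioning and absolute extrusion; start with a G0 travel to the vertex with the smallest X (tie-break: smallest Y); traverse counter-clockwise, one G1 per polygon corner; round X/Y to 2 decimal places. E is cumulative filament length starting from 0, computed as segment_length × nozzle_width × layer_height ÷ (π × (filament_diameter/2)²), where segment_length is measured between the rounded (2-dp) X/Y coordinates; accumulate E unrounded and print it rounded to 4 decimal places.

At z = 16.2 mm: the cube is not intersected at this z (z outside [0, 12]); the cylinder at (-1, -4) is not intersected at this z (z outside [4, 16]); the r=11 cylinder at (14, -3) gives a regular 16-gon of circumradius 11 (constant along its height); the cylinder at (13, 16) is not intersected at this z (z outside [10, 13.5]); Combining (union): only the r=11 cylinder at (14, -3) is present, so the union is just that shape — 1 connected region. The outline is a single polygon with 16 vertices. Extrusion per mm of travel: 0.4 × 0.1 / (π × 0.875²) = 0.016630. Accumulating E over each segment gives final E = 1.1420.

G0 X3.00 Y-3.00 Z16.20
G1 X3.84 Y-7.21 E0.0714
G1 X6.22 Y-10.78 E0.1427
G1 X9.79 Y-13.16 E0.2141
G1 X14.00 Y-14.00 E0.2855
G1 X18.21 Y-13.16 E0.3569
G1 X21.78 Y-10.78 E0.4282
G1 X24.16 Y-7.21 E0.4996
G1 X25.00 Y-3.00 E0.5710
G1 X24.16 Y1.21 E0.6424
G1 X21.78 Y4.78 E0.7137
G1 X18.21 Y7.16 E0.7851
G1 X14.00 Y8.00 E0.8565
G1 X9.79 Y7.16 E0.9279
G1 X6.22 Y4.78 E0.9992
G1 X3.84 Y1.21 E1.0706
G1 X3.00 Y-3.00 E1.1420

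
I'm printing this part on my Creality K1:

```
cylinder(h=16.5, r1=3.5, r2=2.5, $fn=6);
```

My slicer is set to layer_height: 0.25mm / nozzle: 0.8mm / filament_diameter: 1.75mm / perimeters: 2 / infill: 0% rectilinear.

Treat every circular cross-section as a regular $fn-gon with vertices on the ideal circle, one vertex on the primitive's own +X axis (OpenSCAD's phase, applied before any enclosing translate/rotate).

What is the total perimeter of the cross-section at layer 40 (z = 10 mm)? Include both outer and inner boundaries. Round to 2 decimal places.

17.36 mm

At z = 10 mm: the cone: at t=0.606 of its height the radius interpolates to r₁+(r₂−r₁)t = 2.894, giving a regular 6-gon of that circumradius (perimeter = 2·6·2.894·sin(180°/6) = 17.36 mm). Overall, the cross-section is a single solid region. Total boundary length (outer) = 17.36 mm.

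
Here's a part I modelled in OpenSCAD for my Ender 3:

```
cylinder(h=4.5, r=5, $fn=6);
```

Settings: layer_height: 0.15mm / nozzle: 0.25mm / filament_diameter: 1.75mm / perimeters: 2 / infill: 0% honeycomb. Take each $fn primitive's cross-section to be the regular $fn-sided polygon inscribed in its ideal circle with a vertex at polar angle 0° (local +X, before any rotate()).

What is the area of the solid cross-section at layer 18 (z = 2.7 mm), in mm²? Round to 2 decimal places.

At z = 2.7 mm: the cylinder: section is a regular 6-gon, circumradius r=5 (area = (6/2)·5.000²·sin(360°/6) = 64.95 mm²). Overall, the cross-section is a single solid region. Net area = 64.95 mm².

64.95 mm²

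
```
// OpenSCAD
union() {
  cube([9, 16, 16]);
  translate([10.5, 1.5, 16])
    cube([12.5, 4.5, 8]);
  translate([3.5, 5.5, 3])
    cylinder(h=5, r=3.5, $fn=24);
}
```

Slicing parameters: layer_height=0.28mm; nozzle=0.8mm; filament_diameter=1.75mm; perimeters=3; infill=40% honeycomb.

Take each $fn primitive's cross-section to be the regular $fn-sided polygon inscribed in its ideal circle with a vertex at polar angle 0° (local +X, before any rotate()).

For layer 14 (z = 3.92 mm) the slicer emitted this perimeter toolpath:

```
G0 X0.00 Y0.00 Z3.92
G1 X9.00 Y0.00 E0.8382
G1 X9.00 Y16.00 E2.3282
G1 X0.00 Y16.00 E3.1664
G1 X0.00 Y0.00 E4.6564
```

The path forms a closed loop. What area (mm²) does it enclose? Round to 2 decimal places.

144.00 mm²

Apply the shoelace formula to the sequence of (X, Y) vertices; enclosed area = 144.00 mm².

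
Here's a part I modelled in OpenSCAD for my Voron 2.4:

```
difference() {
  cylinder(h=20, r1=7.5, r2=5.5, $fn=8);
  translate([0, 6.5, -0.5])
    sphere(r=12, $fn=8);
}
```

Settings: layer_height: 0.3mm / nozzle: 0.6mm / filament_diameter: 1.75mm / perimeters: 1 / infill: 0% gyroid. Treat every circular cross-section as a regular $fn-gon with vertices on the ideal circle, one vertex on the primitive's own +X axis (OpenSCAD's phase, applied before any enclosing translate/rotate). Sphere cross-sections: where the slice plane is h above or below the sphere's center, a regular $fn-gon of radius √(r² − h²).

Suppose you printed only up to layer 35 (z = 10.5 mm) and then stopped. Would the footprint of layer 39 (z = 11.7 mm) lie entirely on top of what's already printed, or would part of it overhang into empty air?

Compare the two slices. At z = 10.5: the cone (r1=7.5→r2=5.5) has section circumradius 6.450 here — a regular 8-gon (area = (8/2)·6.450²·sin(360°/8) = 117.67 mm²); the r=12 sphere at (0, 6.5) slices to a regular 8-gon of circumradius 4.796 (√(r²−h²) with h=11 from center) (area = (8/2)·4.796²·sin(360°/8) = 65.05 mm²); Subtracting the remaining from the first: starting from the cone (117.67 mm²), the r=12 sphere at (0, 6.5) partially overlaps it — only the 23.99 mm² overlap (of its 65.05 mm²) is removed, clipping the outline — area = 93.68 mm². At z = 11.7: the cone: at t=0.585 of its height the radius interpolates to r₁+(r₂−r₁)t = 6.330, giving a regular 8-gon of that circumradius (area = (8/2)·6.330²·sin(360°/8) = 113.33 mm²); the sphere at (0, 6.5) does not reach this height (|z−center|=12.200 > r=12); Subtracting the remaining from the first: none of the subtracted shapes is present at this height, so the cone is unchanged — area = 113.33 mm². Checking containment: at z = 11.7 the cross-section extends beyond the z = 10.5 cross-section by about 23.01 mm².

part overhangs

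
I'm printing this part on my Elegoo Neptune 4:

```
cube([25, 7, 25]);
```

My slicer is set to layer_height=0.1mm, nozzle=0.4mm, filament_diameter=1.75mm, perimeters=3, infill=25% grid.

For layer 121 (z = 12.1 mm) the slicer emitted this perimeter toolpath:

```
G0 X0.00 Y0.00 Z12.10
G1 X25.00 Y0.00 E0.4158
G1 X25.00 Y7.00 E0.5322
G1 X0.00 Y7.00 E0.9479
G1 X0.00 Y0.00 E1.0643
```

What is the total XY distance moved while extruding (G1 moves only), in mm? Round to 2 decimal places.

64.00 mm

Sum the Euclidean lengths of each G1 segment: total = 64.00 mm.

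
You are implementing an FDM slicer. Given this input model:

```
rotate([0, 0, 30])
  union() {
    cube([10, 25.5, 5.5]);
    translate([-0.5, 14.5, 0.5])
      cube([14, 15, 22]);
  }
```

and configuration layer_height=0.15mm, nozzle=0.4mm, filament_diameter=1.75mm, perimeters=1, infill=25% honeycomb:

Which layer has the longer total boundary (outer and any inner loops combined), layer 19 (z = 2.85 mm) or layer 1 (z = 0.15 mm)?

Layer 19 (z = 2.85): the cube (footprint 10×25.5) is included at this height (perimeter 71.00 mm); the cube at (-0.5, 14.5) is present — its section is the full 14×15 rectangle (perimeter 58.00 mm); Combining (union): the regions partially overlap (shared area 110.00 mm²), so the edge portions inside another operand are dropped and the merged outline is re-measured after clipping — boundary = 87.00 mm; (rotated 30° about Z; rotation is an isometry so areas/perimeters/island counts are preserved). So its perimeter = 87.00 mm. Layer 1 (z = 0.15): the 10×25.5 cube contributes its full rectangle (perimeter 71.00 mm); the cube at (-0.5, 14.5) is absent (z outside [0.5, 22.5]); Merging all regions: only the 10×25.5 cube is present, so the union is just that shape — boundary = 71.00 mm; (rotated 30° about Z; rotation is an isometry so areas/perimeters/island counts are preserved). So its perimeter = 71.00 mm. Layer 19 is larger (87.00 vs 71.00 mm).

layer 19 (z = 2.85 mm)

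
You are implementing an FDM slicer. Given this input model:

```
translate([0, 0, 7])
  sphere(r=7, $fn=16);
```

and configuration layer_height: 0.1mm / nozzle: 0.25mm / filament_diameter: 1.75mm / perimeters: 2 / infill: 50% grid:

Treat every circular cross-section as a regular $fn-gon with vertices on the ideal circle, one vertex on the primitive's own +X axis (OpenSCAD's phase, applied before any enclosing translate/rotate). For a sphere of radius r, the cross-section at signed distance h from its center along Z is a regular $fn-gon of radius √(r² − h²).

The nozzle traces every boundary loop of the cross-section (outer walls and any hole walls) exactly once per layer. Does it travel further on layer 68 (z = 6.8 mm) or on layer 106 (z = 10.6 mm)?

layer 68 (z = 6.8 mm)

Layer 68 (z = 6.8): the r=7 sphere contributes a regular 16-gon of circumradius √(7²−0.2²) = 6.997 (perimeter = 2·16·6.997·sin(180°/16) = 43.68 mm). So its perimeter = 43.68 mm. Layer 106 (z = 10.6): the r=7 sphere contributes a regular 16-gon of circumradius √(7²−3.6²) = 6.003 (perimeter = 2·16·6.003·sin(180°/16) = 37.48 mm). So its perimeter = 37.48 mm. Layer 68 is larger (43.68 vs 37.48 mm).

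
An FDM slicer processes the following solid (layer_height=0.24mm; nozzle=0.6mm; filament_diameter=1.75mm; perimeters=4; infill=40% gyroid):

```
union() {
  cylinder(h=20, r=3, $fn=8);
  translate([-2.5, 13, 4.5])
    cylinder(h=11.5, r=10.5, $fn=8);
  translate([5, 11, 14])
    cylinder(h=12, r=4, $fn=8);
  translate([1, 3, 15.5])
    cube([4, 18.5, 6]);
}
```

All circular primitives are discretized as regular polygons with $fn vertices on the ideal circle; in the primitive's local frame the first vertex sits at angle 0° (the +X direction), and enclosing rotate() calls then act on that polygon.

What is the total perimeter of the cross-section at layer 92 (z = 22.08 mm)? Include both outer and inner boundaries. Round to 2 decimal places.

At z = 22.08 mm: the cylinder is not intersected at this z (z outside [0, 20]); the cylinder at (-2.5, 13) does not reach this height (z outside [4.5, 16]); the cylinder at (5, 11): section is a regular 8-gon, circumradius r=4 (perimeter = 2·8·4.000·sin(180°/8) = 24.49 mm); the cube at (1, 3) does not reach this height (z outside [15.5, 21.5]); Taking the union: only the r=4 cylinder at (5, 11) is present, so the union is just that shape — boundary = 24.49 mm. Overall, the cross-section is a single solid region. Total boundary length (outer) = 24.49 mm.

24.49 mm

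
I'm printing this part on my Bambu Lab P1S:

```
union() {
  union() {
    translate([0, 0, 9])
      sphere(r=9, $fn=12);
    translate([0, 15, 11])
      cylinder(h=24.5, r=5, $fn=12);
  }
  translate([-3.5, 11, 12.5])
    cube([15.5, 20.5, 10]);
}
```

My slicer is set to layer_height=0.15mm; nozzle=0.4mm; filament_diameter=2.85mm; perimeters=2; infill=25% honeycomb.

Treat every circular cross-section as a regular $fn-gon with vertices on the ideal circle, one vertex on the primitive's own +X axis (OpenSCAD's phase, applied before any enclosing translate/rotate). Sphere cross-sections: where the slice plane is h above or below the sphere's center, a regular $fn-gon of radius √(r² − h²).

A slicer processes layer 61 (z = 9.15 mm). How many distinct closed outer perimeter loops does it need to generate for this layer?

1

At z = 9.15 mm: the r=9 sphere slices to a regular 12-gon of circumradius 8.999 (√(r²−h²) with h=0.15 from center); the cylinder at (0, 15) is not intersected at this z (z outside [11, 35.5]); Merging all regions: only the r=9 sphere is present, so the union is just that shape — 1 connected region; the cube at (-3.5, 11) does not reach this height (z outside [12.5, 22.5]); Combining (union): only that combined region is present, so the union is just that shape — 1 connected region. The result has 1 disconnected region.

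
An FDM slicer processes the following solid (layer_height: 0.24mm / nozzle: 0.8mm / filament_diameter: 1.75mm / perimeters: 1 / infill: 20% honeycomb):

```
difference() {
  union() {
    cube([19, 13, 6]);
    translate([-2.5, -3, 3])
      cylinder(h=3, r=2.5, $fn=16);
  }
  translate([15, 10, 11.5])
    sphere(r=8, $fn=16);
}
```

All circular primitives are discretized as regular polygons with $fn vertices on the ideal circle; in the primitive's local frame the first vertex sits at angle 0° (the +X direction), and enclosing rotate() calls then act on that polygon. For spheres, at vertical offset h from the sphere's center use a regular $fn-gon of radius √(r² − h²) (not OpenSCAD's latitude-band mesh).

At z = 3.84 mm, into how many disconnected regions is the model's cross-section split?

2

At z = 3.84 mm: the cube (footprint 19×13) is included at this height; the cylinder at (-2.5, -3): section is a regular 16-gon, circumradius r=2.5; Taking the union: the 2 present regions are separate (no shared area or edge), so areas and boundary lengths simply add and each stays a separate island — 2 connected regions; the r=8 sphere at (15, 10) slices to a regular 16-gon of circumradius 2.307 (√(r²−h²) with h=7.66 from center); Taking the first minus the rest: starting from the result so far, the r=8 sphere at (15, 10) lies wholly inside it (removes its full 16.30 mm² and its 14.41 mm outline becomes a hole wall) — 2 connected regions with 1 hole. The result has 2 disconnected regions.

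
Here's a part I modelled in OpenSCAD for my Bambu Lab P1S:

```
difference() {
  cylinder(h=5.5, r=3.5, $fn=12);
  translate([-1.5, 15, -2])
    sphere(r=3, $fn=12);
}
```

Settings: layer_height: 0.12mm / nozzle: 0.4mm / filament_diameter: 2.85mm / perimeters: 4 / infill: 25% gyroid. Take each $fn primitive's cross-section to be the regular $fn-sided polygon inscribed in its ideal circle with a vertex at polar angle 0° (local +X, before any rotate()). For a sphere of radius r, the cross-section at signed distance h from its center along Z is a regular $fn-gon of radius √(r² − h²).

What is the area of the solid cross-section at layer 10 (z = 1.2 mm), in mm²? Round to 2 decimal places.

At z = 1.2 mm: the cylinder: section is a regular 12-gon, circumradius r=3.5 (area = (12/2)·3.500²·sin(360°/12) = 36.75 mm²); the sphere at (-1.5, 15) is absent (|z−center|=3.200 > r=3); Taking the first minus the rest: none of the subtracted shapes is present at this height, so the r=3.5 cylinder is unchanged — area = 36.75 mm². Overall, the cross-section is a single solid region. Net area = 36.75 mm².

36.75 mm²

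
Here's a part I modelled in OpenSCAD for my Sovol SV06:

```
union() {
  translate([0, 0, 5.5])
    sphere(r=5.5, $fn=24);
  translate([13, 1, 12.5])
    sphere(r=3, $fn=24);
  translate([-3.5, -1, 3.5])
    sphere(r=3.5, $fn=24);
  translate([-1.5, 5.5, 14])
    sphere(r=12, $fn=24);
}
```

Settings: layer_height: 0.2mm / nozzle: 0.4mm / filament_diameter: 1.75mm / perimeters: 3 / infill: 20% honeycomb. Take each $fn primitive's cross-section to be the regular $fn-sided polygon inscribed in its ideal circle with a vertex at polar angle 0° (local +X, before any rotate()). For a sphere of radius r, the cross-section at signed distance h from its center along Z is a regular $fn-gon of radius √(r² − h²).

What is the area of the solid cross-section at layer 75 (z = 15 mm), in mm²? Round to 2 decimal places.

452.67 mm²

At z = 15 mm: the sphere is absent (|z−center|=9.500 > r=5.5); the sphere at (13, 1): section is a regular 24-gon, circumradius = √(r²−h²) = √(3²−2.5²) = 1.658 (area = (24/2)·1.658²·sin(360°/24) = 8.54 mm²); the sphere at (-3.5, -1) does not reach this height (|z−center|=11.500 > r=3.5); the r=12 sphere at (-1.5, 5.5) contributes a regular 24-gon of circumradius √(12²−1²) = 11.958 (area = (24/2)·11.958²·sin(360°/24) = 444.13 mm²); Taking the union: the 2 present regions are separate (no shared area or edge), so areas and boundary lengths simply add and each stays a separate island — area = 452.67 mm². Overall, the cross-section has 2 separate islands. Net area = 452.67 mm².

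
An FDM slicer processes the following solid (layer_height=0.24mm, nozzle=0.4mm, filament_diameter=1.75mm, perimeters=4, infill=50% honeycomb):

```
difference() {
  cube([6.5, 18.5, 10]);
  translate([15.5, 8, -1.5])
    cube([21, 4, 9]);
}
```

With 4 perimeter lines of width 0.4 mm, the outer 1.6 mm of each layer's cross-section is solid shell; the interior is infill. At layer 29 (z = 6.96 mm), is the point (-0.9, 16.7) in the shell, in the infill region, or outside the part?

At z = 6.96 mm: the 6.5×18.5 cube contributes its full rectangle; the cube at (15.5, 8) is present — its section is the full 21×4 rectangle; After the difference (first − rest): starting from the 6.5×18.5 cube, the 21×4 cube at (15.5, 8) misses the remaining region (no effect) — 1 connected region. Overall, the cross-section is a single solid region. The nearest boundary edge runs (0.00, 0.00)→(0.00, 18.50); distance from the point to it = 0.90 mm. The point is not inside any of the regions above, so it lies outside the cross-section (0.90 mm from the nearest boundary).

outside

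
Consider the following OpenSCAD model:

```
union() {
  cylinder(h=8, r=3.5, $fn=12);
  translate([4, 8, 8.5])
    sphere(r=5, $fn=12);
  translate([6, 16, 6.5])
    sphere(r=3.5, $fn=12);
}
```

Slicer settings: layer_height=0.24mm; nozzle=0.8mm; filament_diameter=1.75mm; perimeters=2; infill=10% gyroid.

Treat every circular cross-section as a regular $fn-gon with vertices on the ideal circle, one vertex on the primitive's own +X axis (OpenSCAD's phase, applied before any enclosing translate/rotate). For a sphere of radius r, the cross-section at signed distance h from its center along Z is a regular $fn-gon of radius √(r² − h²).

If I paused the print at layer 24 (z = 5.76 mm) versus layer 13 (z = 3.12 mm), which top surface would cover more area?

layer 24 (z = 5.76 mm)

Layer 24 (z = 5.76): the cylinder: section is a regular 12-gon, circumradius r=3.5 (area = (12/2)·3.500²·sin(360°/12) = 36.75 mm²); the r=5 sphere at (4, 8) contributes a regular 12-gon of circumradius √(5²−2.74²) = 4.182 (area = (12/2)·4.182²·sin(360°/12) = 52.48 mm²); the sphere at (6, 16): section is a regular 12-gon, circumradius = √(r²−h²) = √(3.5²−0.74²) = 3.421 (area = (12/2)·3.421²·sin(360°/12) = 35.11 mm²); Taking the union: the 3 present regions are separate (no shared area or edge), so areas and boundary lengths simply add and each stays a separate island — area = 124.33 mm². So its area = 124.33 mm². Layer 13 (z = 3.12): the cylinder: section is a regular 12-gon, circumradius r=3.5 (area = (12/2)·3.500²·sin(360°/12) = 36.75 mm²); the sphere at (4, 8) does not reach this height (|z−center|=5.380 > r=5); the sphere at (6, 16): section is a regular 12-gon, circumradius = √(r²−h²) = √(3.5²−3.38²) = 0.909 (area = (12/2)·0.909²·sin(360°/12) = 2.48 mm²); Taking the union: the 2 present regions are separate (no shared area or edge), so areas and boundary lengths simply add and each stays a separate island — area = 39.23 mm². So its area = 39.23 mm². Layer 24 is larger (124.33 vs 39.23 mm²).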